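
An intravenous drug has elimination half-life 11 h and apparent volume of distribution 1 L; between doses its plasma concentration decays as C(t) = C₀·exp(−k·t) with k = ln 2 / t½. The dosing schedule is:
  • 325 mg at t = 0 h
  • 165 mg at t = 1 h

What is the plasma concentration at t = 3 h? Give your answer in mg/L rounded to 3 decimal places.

k = ln 2 / 11 = 0.06301 per h
Dose 1 (325 mg at t=0 h): 325·exp(−0.06301·3) = 269.020 mg/L
Dose 2 (165 mg at t=1 h): 165·exp(−0.06301·2) = 145.463 mg/L
C(3) = 269.020 + 145.463 = 414.482 mg/L

414.482 mg/L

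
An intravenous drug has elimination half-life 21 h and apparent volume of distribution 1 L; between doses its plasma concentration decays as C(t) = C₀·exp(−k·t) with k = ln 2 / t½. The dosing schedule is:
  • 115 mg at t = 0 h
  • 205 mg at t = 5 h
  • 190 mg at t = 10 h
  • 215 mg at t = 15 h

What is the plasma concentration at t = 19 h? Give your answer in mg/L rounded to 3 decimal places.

520.143 mg/L

k = ln 2 / 21 = 0.03301 per h
Dose 1 (115 mg at t=0 h): 115·exp(−0.03301·19) = 61.424 mg/L
Dose 2 (205 mg at t=5 h): 205·exp(−0.03301·14) = 129.142 mg/L
Dose 3 (190 mg at t=10 h): 190·exp(−0.03301·9) = 141.169 mg/L
Dose 4 (215 mg at t=15 h): 215·exp(−0.03301·4) = 188.408 mg/L
C(19) = 61.424 + 129.142 + 141.169 + 188.408 = 520.143 mg/L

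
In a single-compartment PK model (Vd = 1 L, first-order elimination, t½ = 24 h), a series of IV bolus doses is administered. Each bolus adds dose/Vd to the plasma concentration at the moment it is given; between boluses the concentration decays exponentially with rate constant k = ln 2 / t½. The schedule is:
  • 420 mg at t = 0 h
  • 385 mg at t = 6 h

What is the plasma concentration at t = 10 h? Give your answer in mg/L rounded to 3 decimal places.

657.640 mg/L

k = ln 2 / 24 = 0.02888 per h
Dose 1 (420 mg at t=0 h): 420·exp(−0.02888·10) = 314.644 mg/L
Dose 2 (385 mg at t=6 h): 385·exp(−0.02888·4) = 342.996 mg/L
C(10) = 314.644 + 342.996 = 657.640 mg/L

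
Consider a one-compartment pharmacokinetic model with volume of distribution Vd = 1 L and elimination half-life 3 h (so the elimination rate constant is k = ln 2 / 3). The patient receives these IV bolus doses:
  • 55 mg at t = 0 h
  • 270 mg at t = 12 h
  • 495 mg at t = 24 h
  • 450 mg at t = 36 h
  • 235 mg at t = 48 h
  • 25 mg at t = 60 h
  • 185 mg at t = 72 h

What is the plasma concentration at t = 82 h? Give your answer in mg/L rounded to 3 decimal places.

k = ln 2 / 3 = 0.23105 per h
Dose 1 (55 mg at t=0 h): 55·exp(−0.23105·82) = 0.000 mg/L
Dose 2 (270 mg at t=12 h): 270·exp(−0.23105·70) = 0.000 mg/L
Dose 3 (495 mg at t=24 h): 495·exp(−0.23105·58) = 0.001 mg/L
Dose 4 (450 mg at t=36 h): 450·exp(−0.23105·46) = 0.011 mg/L
Dose 5 (235 mg at t=48 h): 235·exp(−0.23105·34) = 0.091 mg/L
Dose 6 (25 mg at t=60 h): 25·exp(−0.23105·22) = 0.155 mg/L
Dose 7 (185 mg at t=72 h): 185·exp(−0.23105·10) = 18.354 mg/L
C(82) = 0.000 + 0.000 + 0.001 + 0.011 + 0.091 + 0.155 + 18.354 = 18.612 mg/L

18.612 mg/L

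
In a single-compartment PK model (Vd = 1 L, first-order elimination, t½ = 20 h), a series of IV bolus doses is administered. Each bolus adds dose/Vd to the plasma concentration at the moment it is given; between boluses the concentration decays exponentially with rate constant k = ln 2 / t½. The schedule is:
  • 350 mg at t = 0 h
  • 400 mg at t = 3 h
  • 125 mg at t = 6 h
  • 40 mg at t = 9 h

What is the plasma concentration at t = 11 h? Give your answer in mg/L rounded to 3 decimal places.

k = ln 2 / 20 = 0.03466 per h
Dose 1 (350 mg at t=0 h): 350·exp(−0.03466·11) = 239.057 mg/L
Dose 2 (400 mg at t=3 h): 400·exp(−0.03466·8) = 303.143 mg/L
Dose 3 (125 mg at t=6 h): 125·exp(−0.03466·5) = 105.112 mg/L
Dose 4 (40 mg at t=9 h): 40·exp(−0.03466·2) = 37.321 mg/L
C(11) = 239.057 + 303.143 + 105.112 + 37.321 = 684.634 mg/L

684.634 mg/L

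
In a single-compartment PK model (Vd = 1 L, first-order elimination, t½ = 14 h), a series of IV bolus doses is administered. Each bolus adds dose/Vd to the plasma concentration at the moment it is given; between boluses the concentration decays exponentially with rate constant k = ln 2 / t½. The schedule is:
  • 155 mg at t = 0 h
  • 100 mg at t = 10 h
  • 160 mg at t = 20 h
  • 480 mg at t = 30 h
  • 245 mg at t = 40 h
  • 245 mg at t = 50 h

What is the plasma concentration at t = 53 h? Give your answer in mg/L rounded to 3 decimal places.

547.971 mg/L

k = ln 2 / 14 = 0.04951 per h
Dose 1 (155 mg at t=0 h): 155·exp(−0.04951·53) = 11.239 mg/L
Dose 2 (100 mg at t=10 h): 100·exp(−0.04951·43) = 11.896 mg/L
Dose 3 (160 mg at t=20 h): 160·exp(−0.04951·33) = 31.228 mg/L
Dose 4 (480 mg at t=30 h): 480·exp(−0.04951·23) = 153.706 mg/L
Dose 5 (245 mg at t=40 h): 245·exp(−0.04951·13) = 128.718 mg/L
Dose 6 (245 mg at t=50 h): 245·exp(−0.04951·3) = 211.183 mg/L
C(53) = 11.239 + 11.896 + 31.228 + 153.706 + 128.718 + 211.183 = 547.971 mg/L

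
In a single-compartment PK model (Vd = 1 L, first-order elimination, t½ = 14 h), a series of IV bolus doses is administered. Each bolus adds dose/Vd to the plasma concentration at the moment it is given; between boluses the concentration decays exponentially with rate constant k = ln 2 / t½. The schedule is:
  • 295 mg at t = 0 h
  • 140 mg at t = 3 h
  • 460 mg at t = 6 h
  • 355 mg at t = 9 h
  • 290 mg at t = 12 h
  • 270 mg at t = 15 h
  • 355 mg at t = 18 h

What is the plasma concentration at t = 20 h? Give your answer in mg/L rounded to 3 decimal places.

1333.332 mg/L

k = ln 2 / 14 = 0.04951 per h
Dose 1 (295 mg at t=0 h): 295·exp(−0.04951·20) = 109.592 mg/L
Dose 2 (140 mg at t=3 h): 140·exp(−0.04951·17) = 60.338 mg/L
Dose 3 (460 mg at t=6 h): 460·exp(−0.04951·14) = 230.000 mg/L
Dose 4 (355 mg at t=9 h): 355·exp(−0.04951·11) = 205.923 mg/L
Dose 5 (290 mg at t=12 h): 290·exp(−0.04951·8) = 195.156 mg/L
Dose 6 (270 mg at t=15 h): 270·exp(−0.04951·5) = 210.791 mg/L
Dose 7 (355 mg at t=18 h): 355·exp(−0.04951·2) = 321.532 mg/L
C(20) = 109.592 + 60.338 + 230.000 + 205.923 + 195.156 + 210.791 + 321.532 = 1333.332 mg/L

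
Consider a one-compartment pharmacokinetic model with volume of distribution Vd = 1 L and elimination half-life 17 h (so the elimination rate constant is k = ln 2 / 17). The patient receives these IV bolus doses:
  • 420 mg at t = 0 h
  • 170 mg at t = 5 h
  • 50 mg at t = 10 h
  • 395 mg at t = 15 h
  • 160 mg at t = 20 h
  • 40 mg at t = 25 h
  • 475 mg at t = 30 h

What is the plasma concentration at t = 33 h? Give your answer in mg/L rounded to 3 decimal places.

k = ln 2 / 17 = 0.04077 per h
Dose 1 (420 mg at t=0 h): 420·exp(−0.04077·33) = 109.370 mg/L
Dose 2 (170 mg at t=5 h): 170·exp(−0.04077·28) = 54.279 mg/L
Dose 3 (50 mg at t=10 h): 50·exp(−0.04077·23) = 19.575 mg/L
Dose 4 (395 mg at t=15 h): 395·exp(−0.04077·18) = 189.609 mg/L
Dose 5 (160 mg at t=20 h): 160·exp(−0.04077·13) = 94.172 mg/L
Dose 6 (40 mg at t=25 h): 40·exp(−0.04077·8) = 28.867 mg/L
Dose 7 (475 mg at t=30 h): 475·exp(−0.04077·3) = 420.311 mg/L
C(33) = 109.370 + 54.279 + 19.575 + 189.609 + 94.172 + 28.867 + 420.311 = 916.182 mg/L

916.182 mg/L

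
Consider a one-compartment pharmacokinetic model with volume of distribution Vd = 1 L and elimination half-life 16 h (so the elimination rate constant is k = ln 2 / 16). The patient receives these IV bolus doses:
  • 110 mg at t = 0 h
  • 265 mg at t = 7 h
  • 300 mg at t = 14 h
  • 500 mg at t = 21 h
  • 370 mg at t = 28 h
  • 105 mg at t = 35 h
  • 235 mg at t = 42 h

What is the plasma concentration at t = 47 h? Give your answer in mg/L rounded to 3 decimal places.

k = ln 2 / 16 = 0.04332 per h
Dose 1 (110 mg at t=0 h): 110·exp(−0.04332·47) = 14.359 mg/L
Dose 2 (265 mg at t=7 h): 265·exp(−0.04332·40) = 46.846 mg/L
Dose 3 (300 mg at t=14 h): 300·exp(−0.04332·33) = 71.820 mg/L
Dose 4 (500 mg at t=21 h): 500·exp(−0.04332·26) = 162.105 mg/L
Dose 5 (370 mg at t=28 h): 370·exp(−0.04332·19) = 162.453 mg/L
Dose 6 (105 mg at t=35 h): 105·exp(−0.04332·12) = 62.433 mg/L
Dose 7 (235 mg at t=42 h): 235·exp(−0.04332·5) = 189.233 mg/L
C(47) = 14.359 + 46.846 + 71.820 + 162.105 + 162.453 + 62.433 + 189.233 = 709.249 mg/L

709.249 mg/L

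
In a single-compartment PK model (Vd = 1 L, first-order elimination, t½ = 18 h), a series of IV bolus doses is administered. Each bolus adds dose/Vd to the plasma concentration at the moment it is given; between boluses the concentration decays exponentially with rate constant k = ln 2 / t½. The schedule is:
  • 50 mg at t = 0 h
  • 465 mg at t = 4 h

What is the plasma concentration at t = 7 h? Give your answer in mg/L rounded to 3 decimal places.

k = ln 2 / 18 = 0.03851 per h
Dose 1 (50 mg at t=0 h): 50·exp(−0.03851·7) = 38.186 mg/L
Dose 2 (465 mg at t=4 h): 465·exp(−0.03851·3) = 414.268 mg/L
C(7) = 38.186 + 414.268 = 452.454 mg/L

452.454 mg/L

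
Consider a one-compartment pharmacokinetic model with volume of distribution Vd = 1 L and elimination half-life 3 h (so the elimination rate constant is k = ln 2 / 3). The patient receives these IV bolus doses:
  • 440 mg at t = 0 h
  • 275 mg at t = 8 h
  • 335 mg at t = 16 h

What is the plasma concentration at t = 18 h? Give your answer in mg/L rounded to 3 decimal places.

245.195 mg/L

k = ln 2 / 3 = 0.23105 per h
Dose 1 (440 mg at t=0 h): 440·exp(−0.23105·18) = 6.875 mg/L
Dose 2 (275 mg at t=8 h): 275·exp(−0.23105·10) = 27.283 mg/L
Dose 3 (335 mg at t=16 h): 335·exp(−0.23105·2) = 211.037 mg/L
C(18) = 6.875 + 27.283 + 211.037 = 245.195 mg/L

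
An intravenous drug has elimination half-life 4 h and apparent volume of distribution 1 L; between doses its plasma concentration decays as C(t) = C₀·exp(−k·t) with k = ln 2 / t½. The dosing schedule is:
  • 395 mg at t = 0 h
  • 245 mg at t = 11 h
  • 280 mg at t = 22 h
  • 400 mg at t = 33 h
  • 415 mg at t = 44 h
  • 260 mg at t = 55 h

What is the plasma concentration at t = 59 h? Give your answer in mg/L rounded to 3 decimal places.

165.798 mg/L

k = ln 2 / 4 = 0.17329 per h
Dose 1 (395 mg at t=0 h): 395·exp(−0.17329·59) = 0.014 mg/L
Dose 2 (245 mg at t=11 h): 245·exp(−0.17329·48) = 0.060 mg/L
Dose 3 (280 mg at t=22 h): 280·exp(−0.17329·37) = 0.460 mg/L
Dose 4 (400 mg at t=33 h): 400·exp(−0.17329·26) = 4.419 mg/L
Dose 5 (415 mg at t=44 h): 415·exp(−0.17329·15) = 30.845 mg/L
Dose 6 (260 mg at t=55 h): 260·exp(−0.17329·4) = 130.000 mg/L
C(59) = 0.014 + 0.060 + 0.460 + 4.419 + 30.845 + 130.000 = 165.798 mg/L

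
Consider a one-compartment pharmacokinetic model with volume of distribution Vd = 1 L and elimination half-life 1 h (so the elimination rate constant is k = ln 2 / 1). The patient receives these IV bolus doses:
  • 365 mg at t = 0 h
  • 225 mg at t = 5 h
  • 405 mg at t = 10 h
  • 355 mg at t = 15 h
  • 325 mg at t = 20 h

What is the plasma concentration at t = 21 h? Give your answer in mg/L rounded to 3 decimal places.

168.248 mg/L

k = ln 2 / 1 = 0.69315 per h
Dose 1 (365 mg at t=0 h): 365·exp(−0.69315·21) = 0.000 mg/L
Dose 2 (225 mg at t=5 h): 225·exp(−0.69315·16) = 0.003 mg/L
Dose 3 (405 mg at t=10 h): 405·exp(−0.69315·11) = 0.198 mg/L
Dose 4 (355 mg at t=15 h): 355·exp(−0.69315·6) = 5.547 mg/L
Dose 5 (325 mg at t=20 h): 325·exp(−0.69315·1) = 162.500 mg/L
C(21) = 0.000 + 0.003 + 0.198 + 5.547 + 162.500 = 168.248 mg/L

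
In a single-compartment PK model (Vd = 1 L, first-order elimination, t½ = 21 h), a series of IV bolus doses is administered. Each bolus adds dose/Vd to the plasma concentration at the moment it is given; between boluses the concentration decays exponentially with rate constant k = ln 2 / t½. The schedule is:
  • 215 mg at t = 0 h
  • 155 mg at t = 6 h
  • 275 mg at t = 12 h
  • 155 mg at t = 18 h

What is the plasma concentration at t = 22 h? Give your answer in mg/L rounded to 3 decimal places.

528.935 mg/L

k = ln 2 / 21 = 0.03301 per h
Dose 1 (215 mg at t=0 h): 215·exp(−0.03301·22) = 104.010 mg/L
Dose 2 (155 mg at t=6 h): 155·exp(−0.03301·16) = 91.406 mg/L
Dose 3 (275 mg at t=12 h): 275·exp(−0.03301·10) = 197.690 mg/L
Dose 4 (155 mg at t=18 h): 155·exp(−0.03301·4) = 135.829 mg/L
C(22) = 104.010 + 91.406 + 197.690 + 135.829 = 528.935 mg/L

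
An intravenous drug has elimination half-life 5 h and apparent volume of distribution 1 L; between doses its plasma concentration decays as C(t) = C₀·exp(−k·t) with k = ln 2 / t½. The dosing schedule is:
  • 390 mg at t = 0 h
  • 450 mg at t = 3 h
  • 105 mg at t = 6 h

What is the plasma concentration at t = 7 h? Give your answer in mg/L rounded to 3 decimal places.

497.647 mg/L

k = ln 2 / 5 = 0.13863 per h
Dose 1 (390 mg at t=0 h): 390·exp(−0.13863·7) = 147.782 mg/L
Dose 2 (450 mg at t=3 h): 450·exp(−0.13863·4) = 258.457 mg/L
Dose 3 (105 mg at t=6 h): 105·exp(−0.13863·1) = 91.408 mg/L
C(7) = 147.782 + 258.457 + 91.408 = 497.647 mg/L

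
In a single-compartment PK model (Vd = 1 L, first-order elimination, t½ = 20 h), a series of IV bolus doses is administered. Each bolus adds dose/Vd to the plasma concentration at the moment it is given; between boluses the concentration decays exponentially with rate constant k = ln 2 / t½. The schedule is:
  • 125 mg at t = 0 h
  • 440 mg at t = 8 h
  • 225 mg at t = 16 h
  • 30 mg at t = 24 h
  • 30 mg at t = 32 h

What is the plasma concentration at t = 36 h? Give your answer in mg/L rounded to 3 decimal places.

361.035 mg/L

k = ln 2 / 20 = 0.03466 per h
Dose 1 (125 mg at t=0 h): 125·exp(−0.03466·36) = 35.897 mg/L
Dose 2 (440 mg at t=8 h): 440·exp(−0.03466·28) = 166.729 mg/L
Dose 3 (225 mg at t=16 h): 225·exp(−0.03466·20) = 112.500 mg/L
Dose 4 (30 mg at t=24 h): 30·exp(−0.03466·12) = 19.793 mg/L
Dose 5 (30 mg at t=32 h): 30·exp(−0.03466·4) = 26.117 mg/L
C(36) = 35.897 + 166.729 + 112.500 + 19.793 + 26.117 = 361.035 mg/L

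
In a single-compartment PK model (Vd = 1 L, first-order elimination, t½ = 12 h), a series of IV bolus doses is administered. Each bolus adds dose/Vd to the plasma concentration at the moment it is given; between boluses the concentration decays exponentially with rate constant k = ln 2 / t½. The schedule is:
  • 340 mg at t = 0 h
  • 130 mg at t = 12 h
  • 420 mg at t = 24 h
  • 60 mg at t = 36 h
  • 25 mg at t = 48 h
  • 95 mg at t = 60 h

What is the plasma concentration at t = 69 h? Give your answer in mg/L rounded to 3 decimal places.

k = ln 2 / 12 = 0.05776 per h
Dose 1 (340 mg at t=0 h): 340·exp(−0.05776·69) = 6.318 mg/L
Dose 2 (130 mg at t=12 h): 130·exp(−0.05776·57) = 4.831 mg/L
Dose 3 (420 mg at t=24 h): 420·exp(−0.05776·45) = 31.217 mg/L
Dose 4 (60 mg at t=36 h): 60·exp(−0.05776·33) = 8.919 mg/L
Dose 5 (25 mg at t=48 h): 25·exp(−0.05776·21) = 7.433 mg/L
Dose 6 (95 mg at t=60 h): 95·exp(−0.05776·9) = 56.487 mg/L
C(69) = 6.318 + 4.831 + 31.217 + 8.919 + 7.433 + 56.487 = 115.204 mg/L

115.204 mg/L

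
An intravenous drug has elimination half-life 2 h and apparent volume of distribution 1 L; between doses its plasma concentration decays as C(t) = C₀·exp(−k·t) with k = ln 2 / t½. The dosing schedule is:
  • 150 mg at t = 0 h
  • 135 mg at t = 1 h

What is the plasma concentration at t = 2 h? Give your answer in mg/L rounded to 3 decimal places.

k = ln 2 / 2 = 0.34657 per h
Dose 1 (150 mg at t=0 h): 150·exp(−0.34657·2) = 75.000 mg/L
Dose 2 (135 mg at t=1 h): 135·exp(−0.34657·1) = 95.459 mg/L
C(2) = 75.000 + 95.459 = 170.459 mg/L

170.459 mg/L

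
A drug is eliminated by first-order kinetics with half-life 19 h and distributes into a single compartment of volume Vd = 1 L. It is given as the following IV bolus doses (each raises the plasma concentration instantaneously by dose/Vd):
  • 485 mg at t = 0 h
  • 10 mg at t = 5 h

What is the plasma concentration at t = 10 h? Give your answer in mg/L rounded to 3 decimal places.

k = ln 2 / 19 = 0.03648 per h
Dose 1 (485 mg at t=0 h): 485·exp(−0.03648·10) = 336.748 mg/L
Dose 2 (10 mg at t=5 h): 10·exp(−0.03648·5) = 8.333 mg/L
C(10) = 336.748 + 8.333 = 345.081 mg/L

345.081 mg/L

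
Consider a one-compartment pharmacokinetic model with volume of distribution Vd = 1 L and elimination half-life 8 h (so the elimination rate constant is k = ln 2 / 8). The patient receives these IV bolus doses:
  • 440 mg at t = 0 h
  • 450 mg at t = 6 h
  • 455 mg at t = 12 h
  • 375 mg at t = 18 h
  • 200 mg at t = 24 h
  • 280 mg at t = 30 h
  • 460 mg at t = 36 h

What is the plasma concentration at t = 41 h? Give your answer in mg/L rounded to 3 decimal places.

k = ln 2 / 8 = 0.08664 per h
Dose 1 (440 mg at t=0 h): 440·exp(−0.08664·41) = 12.609 mg/L
Dose 2 (450 mg at t=6 h): 450·exp(−0.08664·35) = 21.687 mg/L
Dose 3 (455 mg at t=12 h): 455·exp(−0.08664·29) = 36.879 mg/L
Dose 4 (375 mg at t=18 h): 375·exp(−0.08664·23) = 51.118 mg/L
Dose 5 (200 mg at t=24 h): 200·exp(−0.08664·17) = 45.850 mg/L
Dose 6 (280 mg at t=30 h): 280·exp(−0.08664·11) = 107.955 mg/L
Dose 7 (460 mg at t=36 h): 460·exp(−0.08664·5) = 298.273 mg/L
C(41) = 12.609 + 21.687 + 36.879 + 51.118 + 45.850 + 107.955 + 298.273 = 574.371 mg/L

574.371 mg/L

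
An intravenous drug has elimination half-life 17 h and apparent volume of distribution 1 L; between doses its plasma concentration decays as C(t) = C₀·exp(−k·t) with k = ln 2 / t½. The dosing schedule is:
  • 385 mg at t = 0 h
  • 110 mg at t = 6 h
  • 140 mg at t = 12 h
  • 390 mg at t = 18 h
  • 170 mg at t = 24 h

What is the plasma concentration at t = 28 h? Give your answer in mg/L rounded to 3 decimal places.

644.524 mg/L

k = ln 2 / 17 = 0.04077 per h
Dose 1 (385 mg at t=0 h): 385·exp(−0.04077·28) = 122.927 mg/L
Dose 2 (110 mg at t=6 h): 110·exp(−0.04077·22) = 44.856 mg/L
Dose 3 (140 mg at t=12 h): 140·exp(−0.04077·16) = 72.913 mg/L
Dose 4 (390 mg at t=18 h): 390·exp(−0.04077·10) = 259.411 mg/L
Dose 5 (170 mg at t=24 h): 170·exp(−0.04077·4) = 144.417 mg/L
C(28) = 122.927 + 44.856 + 72.913 + 259.411 + 144.417 = 644.524 mg/L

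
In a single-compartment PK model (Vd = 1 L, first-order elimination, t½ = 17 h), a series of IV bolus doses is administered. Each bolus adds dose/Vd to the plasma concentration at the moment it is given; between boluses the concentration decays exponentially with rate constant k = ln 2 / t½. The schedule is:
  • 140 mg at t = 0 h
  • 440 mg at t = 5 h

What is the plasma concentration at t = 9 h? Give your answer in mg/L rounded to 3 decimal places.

k = ln 2 / 17 = 0.04077 per h
Dose 1 (140 mg at t=0 h): 140·exp(−0.04077·9) = 96.997 mg/L
Dose 2 (440 mg at t=5 h): 440·exp(−0.04077·4) = 373.785 mg/L
C(9) = 96.997 + 373.785 = 470.782 mg/L

470.782 mg/L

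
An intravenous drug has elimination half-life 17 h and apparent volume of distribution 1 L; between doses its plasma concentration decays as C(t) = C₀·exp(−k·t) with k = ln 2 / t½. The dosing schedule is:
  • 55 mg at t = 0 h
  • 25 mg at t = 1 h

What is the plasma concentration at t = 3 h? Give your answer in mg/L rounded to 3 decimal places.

k = ln 2 / 17 = 0.04077 per h
Dose 1 (55 mg at t=0 h): 55·exp(−0.04077·3) = 48.668 mg/L
Dose 2 (25 mg at t=1 h): 25·exp(−0.04077·2) = 23.042 mg/L
C(3) = 48.668 + 23.042 = 71.710 mg/L

71.710 mg/L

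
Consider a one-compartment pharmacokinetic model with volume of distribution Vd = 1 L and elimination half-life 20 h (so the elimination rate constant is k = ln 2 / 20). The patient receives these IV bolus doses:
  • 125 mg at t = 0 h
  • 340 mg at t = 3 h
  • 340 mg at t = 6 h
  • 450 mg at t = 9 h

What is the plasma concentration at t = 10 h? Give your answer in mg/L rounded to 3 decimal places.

1085.805 mg/L

k = ln 2 / 20 = 0.03466 per h
Dose 1 (125 mg at t=0 h): 125·exp(−0.03466·10) = 88.388 mg/L
Dose 2 (340 mg at t=3 h): 340·exp(−0.03466·7) = 266.759 mg/L
Dose 3 (340 mg at t=6 h): 340·exp(−0.03466·4) = 295.987 mg/L
Dose 4 (450 mg at t=9 h): 450·exp(−0.03466·1) = 434.671 mg/L
C(10) = 88.388 + 266.759 + 295.987 + 434.671 = 1085.805 mg/L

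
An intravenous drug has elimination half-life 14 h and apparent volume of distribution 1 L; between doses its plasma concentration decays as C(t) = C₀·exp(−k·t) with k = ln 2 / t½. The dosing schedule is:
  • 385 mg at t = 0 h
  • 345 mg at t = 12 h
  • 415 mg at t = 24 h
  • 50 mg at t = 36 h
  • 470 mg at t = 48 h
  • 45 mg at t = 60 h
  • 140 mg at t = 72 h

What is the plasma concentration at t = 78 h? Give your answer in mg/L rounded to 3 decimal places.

k = ln 2 / 14 = 0.04951 per h
Dose 1 (385 mg at t=0 h): 385·exp(−0.04951·78) = 8.096 mg/L
Dose 2 (345 mg at t=12 h): 345·exp(−0.04951·66) = 13.142 mg/L
Dose 3 (415 mg at t=24 h): 415·exp(−0.04951·54) = 28.637 mg/L
Dose 4 (50 mg at t=36 h): 50·exp(−0.04951·42) = 6.250 mg/L
Dose 5 (470 mg at t=48 h): 470·exp(−0.04951·30) = 106.423 mg/L
Dose 6 (45 mg at t=60 h): 45·exp(−0.04951·18) = 18.458 mg/L
Dose 7 (140 mg at t=72 h): 140·exp(−0.04951·6) = 104.020 mg/L
C(78) = 8.096 + 13.142 + 28.637 + 6.250 + 106.423 + 18.458 + 104.020 = 285.026 mg/L

285.026 mg/L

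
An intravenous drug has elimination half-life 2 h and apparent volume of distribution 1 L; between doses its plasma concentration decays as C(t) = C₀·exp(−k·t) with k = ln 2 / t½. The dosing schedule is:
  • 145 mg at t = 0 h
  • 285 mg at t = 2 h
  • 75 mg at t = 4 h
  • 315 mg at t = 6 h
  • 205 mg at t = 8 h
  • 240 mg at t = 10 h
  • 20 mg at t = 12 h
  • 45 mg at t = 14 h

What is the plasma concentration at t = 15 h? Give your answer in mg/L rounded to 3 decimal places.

118.965 mg/L

k = ln 2 / 2 = 0.34657 per h
Dose 1 (145 mg at t=0 h): 145·exp(−0.34657·15) = 0.801 mg/L
Dose 2 (285 mg at t=2 h): 285·exp(−0.34657·13) = 3.149 mg/L
Dose 3 (75 mg at t=4 h): 75·exp(−0.34657·11) = 1.657 mg/L
Dose 4 (315 mg at t=6 h): 315·exp(−0.34657·9) = 13.921 mg/L
Dose 5 (205 mg at t=8 h): 205·exp(−0.34657·7) = 18.120 mg/L
Dose 6 (240 mg at t=10 h): 240·exp(−0.34657·5) = 42.426 mg/L
Dose 7 (20 mg at t=12 h): 20·exp(−0.34657·3) = 7.071 mg/L
Dose 8 (45 mg at t=14 h): 45·exp(−0.34657·1) = 31.820 mg/L
C(15) = 0.801 + 3.149 + 1.657 + 13.921 + 18.120 + 42.426 + 7.071 + 31.820 = 118.965 mg/L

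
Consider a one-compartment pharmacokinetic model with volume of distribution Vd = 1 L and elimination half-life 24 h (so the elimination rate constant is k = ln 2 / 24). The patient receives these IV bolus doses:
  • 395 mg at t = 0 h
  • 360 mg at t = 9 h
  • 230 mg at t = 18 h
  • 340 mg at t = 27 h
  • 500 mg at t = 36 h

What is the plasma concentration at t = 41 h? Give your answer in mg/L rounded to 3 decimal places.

1041.802 mg/L

k = ln 2 / 24 = 0.02888 per h
Dose 1 (395 mg at t=0 h): 395·exp(−0.02888·41) = 120.875 mg/L
Dose 2 (360 mg at t=9 h): 360·exp(−0.02888·32) = 142.866 mg/L
Dose 3 (230 mg at t=18 h): 230·exp(−0.02888·23) = 118.370 mg/L
Dose 4 (340 mg at t=27 h): 340·exp(−0.02888·14) = 226.923 mg/L
Dose 5 (500 mg at t=36 h): 500·exp(−0.02888·5) = 432.768 mg/L
C(41) = 120.875 + 142.866 + 118.370 + 226.923 + 432.768 = 1041.802 mg/L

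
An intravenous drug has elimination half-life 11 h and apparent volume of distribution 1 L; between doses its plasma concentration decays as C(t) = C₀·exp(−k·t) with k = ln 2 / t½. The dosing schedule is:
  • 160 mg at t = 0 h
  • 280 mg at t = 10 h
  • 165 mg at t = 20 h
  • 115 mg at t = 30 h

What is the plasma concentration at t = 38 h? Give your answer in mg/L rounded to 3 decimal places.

185.097 mg/L

k = ln 2 / 11 = 0.06301 per h
Dose 1 (160 mg at t=0 h): 160·exp(−0.06301·38) = 14.595 mg/L
Dose 2 (280 mg at t=10 h): 280·exp(−0.06301·28) = 47.962 mg/L
Dose 3 (165 mg at t=20 h): 165·exp(−0.06301·18) = 53.075 mg/L
Dose 4 (115 mg at t=30 h): 115·exp(−0.06301·8) = 69.465 mg/L
C(38) = 14.595 + 47.962 + 53.075 + 69.465 = 185.097 mg/L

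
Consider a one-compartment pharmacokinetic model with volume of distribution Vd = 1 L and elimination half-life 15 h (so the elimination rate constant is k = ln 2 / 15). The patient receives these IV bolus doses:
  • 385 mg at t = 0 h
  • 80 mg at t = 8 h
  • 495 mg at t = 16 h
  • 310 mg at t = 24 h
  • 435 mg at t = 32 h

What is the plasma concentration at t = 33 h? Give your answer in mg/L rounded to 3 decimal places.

k = ln 2 / 15 = 0.04621 per h
Dose 1 (385 mg at t=0 h): 385·exp(−0.04621·33) = 83.790 mg/L
Dose 2 (80 mg at t=8 h): 80·exp(−0.04621·25) = 25.198 mg/L
Dose 3 (495 mg at t=16 h): 495·exp(−0.04621·17) = 225.651 mg/L
Dose 4 (310 mg at t=24 h): 310·exp(−0.04621·9) = 204.524 mg/L
Dose 5 (435 mg at t=32 h): 435·exp(−0.04621·1) = 415.356 mg/L
C(33) = 83.790 + 25.198 + 225.651 + 204.524 + 415.356 = 954.520 mg/L

954.520 mg/L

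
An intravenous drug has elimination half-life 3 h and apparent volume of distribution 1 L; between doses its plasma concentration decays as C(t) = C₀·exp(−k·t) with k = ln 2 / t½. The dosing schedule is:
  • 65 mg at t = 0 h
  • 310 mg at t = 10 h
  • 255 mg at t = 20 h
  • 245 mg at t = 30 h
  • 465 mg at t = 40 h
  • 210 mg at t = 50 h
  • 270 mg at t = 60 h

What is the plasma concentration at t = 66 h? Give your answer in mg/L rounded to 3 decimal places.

73.920 mg/L

k = ln 2 / 3 = 0.23105 per h
Dose 1 (65 mg at t=0 h): 65·exp(−0.23105·66) = 0.000 mg/L
Dose 2 (310 mg at t=10 h): 310·exp(−0.23105·56) = 0.001 mg/L
Dose 3 (255 mg at t=20 h): 255·exp(−0.23105·46) = 0.006 mg/L
Dose 4 (245 mg at t=30 h): 245·exp(−0.23105·36) = 0.060 mg/L
Dose 5 (465 mg at t=40 h): 465·exp(−0.23105·26) = 1.144 mg/L
Dose 6 (210 mg at t=50 h): 210·exp(−0.23105·16) = 5.209 mg/L
Dose 7 (270 mg at t=60 h): 270·exp(−0.23105·6) = 67.500 mg/L
C(66) = 0.000 + 0.001 + 0.006 + 0.060 + 1.144 + 5.209 + 67.500 = 73.920 mg/L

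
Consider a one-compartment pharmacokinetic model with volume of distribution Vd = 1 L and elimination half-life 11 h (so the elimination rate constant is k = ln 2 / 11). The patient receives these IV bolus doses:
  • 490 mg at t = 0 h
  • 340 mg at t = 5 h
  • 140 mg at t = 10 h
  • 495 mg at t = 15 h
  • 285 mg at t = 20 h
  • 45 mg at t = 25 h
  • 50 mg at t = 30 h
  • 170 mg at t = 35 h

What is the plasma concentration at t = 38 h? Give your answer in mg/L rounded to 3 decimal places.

509.801 mg/L

k = ln 2 / 11 = 0.06301 per h
Dose 1 (490 mg at t=0 h): 490·exp(−0.06301·38) = 44.697 mg/L
Dose 2 (340 mg at t=5 h): 340·exp(−0.06301·33) = 42.500 mg/L
Dose 3 (140 mg at t=10 h): 140·exp(−0.06301·28) = 23.981 mg/L
Dose 4 (495 mg at t=15 h): 495·exp(−0.06301·23) = 116.193 mg/L
Dose 5 (285 mg at t=20 h): 285·exp(−0.06301·18) = 91.675 mg/L
Dose 6 (45 mg at t=25 h): 45·exp(−0.06301·13) = 19.836 mg/L
Dose 7 (50 mg at t=30 h): 50·exp(−0.06301·8) = 30.202 mg/L
Dose 8 (170 mg at t=35 h): 170·exp(−0.06301·3) = 140.718 mg/L
C(38) = 44.697 + 42.500 + 23.981 + 116.193 + 91.675 + 19.836 + 30.202 + 140.718 = 509.801 mg/L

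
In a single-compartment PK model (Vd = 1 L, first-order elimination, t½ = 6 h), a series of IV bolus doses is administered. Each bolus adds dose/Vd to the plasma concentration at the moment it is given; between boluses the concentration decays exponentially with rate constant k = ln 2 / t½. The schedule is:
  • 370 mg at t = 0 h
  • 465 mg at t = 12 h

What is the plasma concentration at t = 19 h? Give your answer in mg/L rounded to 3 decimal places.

248.338 mg/L

k = ln 2 / 6 = 0.11552 per h
Dose 1 (370 mg at t=0 h): 370·exp(−0.11552·19) = 41.204 mg/L
Dose 2 (465 mg at t=12 h): 465·exp(−0.11552·7) = 207.134 mg/L
C(19) = 41.204 + 207.134 = 248.338 mg/L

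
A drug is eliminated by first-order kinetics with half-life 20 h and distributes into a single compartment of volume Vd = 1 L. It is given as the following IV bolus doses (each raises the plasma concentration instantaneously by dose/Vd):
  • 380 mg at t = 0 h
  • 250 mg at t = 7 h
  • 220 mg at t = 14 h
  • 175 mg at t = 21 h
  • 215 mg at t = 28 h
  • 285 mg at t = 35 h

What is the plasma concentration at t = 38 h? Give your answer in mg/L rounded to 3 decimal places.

788.928 mg/L

k = ln 2 / 20 = 0.03466 per h
Dose 1 (380 mg at t=0 h): 380·exp(−0.03466·38) = 101.818 mg/L
Dose 2 (250 mg at t=7 h): 250·exp(−0.03466·31) = 85.378 mg/L
Dose 3 (220 mg at t=14 h): 220·exp(−0.03466·24) = 95.761 mg/L
Dose 4 (175 mg at t=21 h): 175·exp(−0.03466·17) = 97.087 mg/L
Dose 5 (215 mg at t=28 h): 215·exp(−0.03466·10) = 152.028 mg/L
Dose 6 (285 mg at t=35 h): 285·exp(−0.03466·3) = 256.856 mg/L
C(38) = 101.818 + 85.378 + 95.761 + 97.087 + 152.028 + 256.856 = 788.928 mg/L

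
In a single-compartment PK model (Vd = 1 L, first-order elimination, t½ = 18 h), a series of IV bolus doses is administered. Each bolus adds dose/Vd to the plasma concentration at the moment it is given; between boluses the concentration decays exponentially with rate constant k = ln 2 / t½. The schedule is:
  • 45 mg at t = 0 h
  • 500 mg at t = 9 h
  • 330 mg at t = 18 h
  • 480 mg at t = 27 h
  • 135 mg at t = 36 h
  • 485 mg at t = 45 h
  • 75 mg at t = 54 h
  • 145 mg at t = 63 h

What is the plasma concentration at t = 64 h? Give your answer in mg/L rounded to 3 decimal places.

k = ln 2 / 18 = 0.03851 per h
Dose 1 (45 mg at t=0 h): 45·exp(−0.03851·64) = 3.827 mg/L
Dose 2 (500 mg at t=9 h): 500·exp(−0.03851·55) = 60.139 mg/L
Dose 3 (330 mg at t=18 h): 330·exp(−0.03851·46) = 56.133 mg/L
Dose 4 (480 mg at t=27 h): 480·exp(−0.03851·37) = 115.467 mg/L
Dose 5 (135 mg at t=36 h): 135·exp(−0.03851·28) = 45.927 mg/L
Dose 6 (485 mg at t=45 h): 485·exp(−0.03851·19) = 233.339 mg/L
Dose 7 (75 mg at t=54 h): 75·exp(−0.03851·10) = 51.030 mg/L
Dose 8 (145 mg at t=63 h): 145·exp(−0.03851·1) = 139.522 mg/L
C(64) = 3.827 + 60.139 + 56.133 + 115.467 + 45.927 + 233.339 + 51.030 + 139.522 = 705.384 mg/L

705.384 mg/L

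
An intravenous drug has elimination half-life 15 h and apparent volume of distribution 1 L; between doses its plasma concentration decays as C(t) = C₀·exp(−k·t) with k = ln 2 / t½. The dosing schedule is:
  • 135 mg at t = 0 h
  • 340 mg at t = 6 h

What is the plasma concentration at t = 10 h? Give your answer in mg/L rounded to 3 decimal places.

k = ln 2 / 15 = 0.04621 per h
Dose 1 (135 mg at t=0 h): 135·exp(−0.04621·10) = 85.045 mg/L
Dose 2 (340 mg at t=6 h): 340·exp(−0.04621·4) = 282.621 mg/L
C(10) = 85.045 + 282.621 = 367.666 mg/L

367.666 mg/L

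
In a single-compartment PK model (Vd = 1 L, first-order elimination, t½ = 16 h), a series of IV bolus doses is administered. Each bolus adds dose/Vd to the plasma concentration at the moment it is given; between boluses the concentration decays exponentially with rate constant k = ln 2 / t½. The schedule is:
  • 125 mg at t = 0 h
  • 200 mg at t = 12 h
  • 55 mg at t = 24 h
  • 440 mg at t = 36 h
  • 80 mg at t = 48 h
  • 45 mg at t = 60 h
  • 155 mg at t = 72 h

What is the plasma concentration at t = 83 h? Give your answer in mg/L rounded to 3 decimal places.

k = ln 2 / 16 = 0.04332 per h
Dose 1 (125 mg at t=0 h): 125·exp(−0.04332·83) = 3.430 mg/L
Dose 2 (200 mg at t=12 h): 200·exp(−0.04332·71) = 9.230 mg/L
Dose 3 (55 mg at t=24 h): 55·exp(−0.04332·59) = 4.269 mg/L
Dose 4 (440 mg at t=36 h): 440·exp(−0.04332·47) = 57.435 mg/L
Dose 5 (80 mg at t=48 h): 80·exp(−0.04332·35) = 17.563 mg/L
Dose 6 (45 mg at t=60 h): 45·exp(−0.04332·23) = 16.614 mg/L
Dose 7 (155 mg at t=72 h): 155·exp(−0.04332·11) = 96.244 mg/L
C(83) = 3.430 + 9.230 + 4.269 + 57.435 + 17.563 + 16.614 + 96.244 = 204.785 mg/L

204.785 mg/L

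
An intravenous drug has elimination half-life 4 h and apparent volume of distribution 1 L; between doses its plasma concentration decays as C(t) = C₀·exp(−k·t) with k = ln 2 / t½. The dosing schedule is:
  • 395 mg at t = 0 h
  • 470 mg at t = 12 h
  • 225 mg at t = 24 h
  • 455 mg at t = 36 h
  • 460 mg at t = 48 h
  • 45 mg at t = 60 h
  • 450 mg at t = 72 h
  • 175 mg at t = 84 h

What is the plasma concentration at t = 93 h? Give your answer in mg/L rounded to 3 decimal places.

48.976 mg/L

k = ln 2 / 4 = 0.17329 per h
Dose 1 (395 mg at t=0 h): 395·exp(−0.17329·93) = 0.000 mg/L
Dose 2 (470 mg at t=12 h): 470·exp(−0.17329·81) = 0.000 mg/L
Dose 3 (225 mg at t=24 h): 225·exp(−0.17329·69) = 0.001 mg/L
Dose 4 (455 mg at t=36 h): 455·exp(−0.17329·57) = 0.023 mg/L
Dose 5 (460 mg at t=48 h): 460·exp(−0.17329·45) = 0.189 mg/L
Dose 6 (45 mg at t=60 h): 45·exp(−0.17329·33) = 0.148 mg/L
Dose 7 (450 mg at t=72 h): 450·exp(−0.17329·21) = 11.825 mg/L
Dose 8 (175 mg at t=84 h): 175·exp(−0.17329·9) = 36.789 mg/L
C(93) = 0.000 + 0.000 + 0.001 + 0.023 + 0.189 + 0.148 + 11.825 + 36.789 = 48.976 mg/L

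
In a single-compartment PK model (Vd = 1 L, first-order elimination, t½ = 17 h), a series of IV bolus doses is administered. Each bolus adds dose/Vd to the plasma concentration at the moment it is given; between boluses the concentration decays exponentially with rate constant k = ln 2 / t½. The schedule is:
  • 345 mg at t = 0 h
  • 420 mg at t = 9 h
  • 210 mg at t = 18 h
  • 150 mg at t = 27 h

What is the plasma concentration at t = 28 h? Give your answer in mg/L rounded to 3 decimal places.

587.400 mg/L

k = ln 2 / 17 = 0.04077 per h
Dose 1 (345 mg at t=0 h): 345·exp(−0.04077·28) = 110.155 mg/L
Dose 2 (420 mg at t=9 h): 420·exp(−0.04077·19) = 193.555 mg/L
Dose 3 (210 mg at t=18 h): 210·exp(−0.04077·10) = 139.683 mg/L
Dose 4 (150 mg at t=27 h): 150·exp(−0.04077·1) = 144.007 mg/L
C(28) = 110.155 + 193.555 + 139.683 + 144.007 = 587.400 mg/L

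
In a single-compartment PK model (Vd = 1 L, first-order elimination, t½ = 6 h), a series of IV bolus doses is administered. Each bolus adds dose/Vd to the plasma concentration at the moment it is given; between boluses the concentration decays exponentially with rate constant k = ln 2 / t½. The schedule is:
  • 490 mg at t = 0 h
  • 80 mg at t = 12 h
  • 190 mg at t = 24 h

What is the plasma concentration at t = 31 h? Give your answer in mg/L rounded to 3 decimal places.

107.186 mg/L

k = ln 2 / 6 = 0.11552 per h
Dose 1 (490 mg at t=0 h): 490·exp(−0.11552·31) = 13.642 mg/L
Dose 2 (80 mg at t=12 h): 80·exp(−0.11552·19) = 8.909 mg/L
Dose 3 (190 mg at t=24 h): 190·exp(−0.11552·7) = 84.635 mg/L
C(31) = 13.642 + 8.909 + 84.635 = 107.186 mg/L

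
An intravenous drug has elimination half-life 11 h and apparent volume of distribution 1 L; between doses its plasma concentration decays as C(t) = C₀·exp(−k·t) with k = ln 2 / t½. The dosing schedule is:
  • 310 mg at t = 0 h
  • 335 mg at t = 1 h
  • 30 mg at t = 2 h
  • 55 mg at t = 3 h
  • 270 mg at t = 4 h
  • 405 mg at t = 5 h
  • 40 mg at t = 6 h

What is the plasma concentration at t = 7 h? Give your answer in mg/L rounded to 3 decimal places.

1111.700 mg/L

k = ln 2 / 11 = 0.06301 per h
Dose 1 (310 mg at t=0 h): 310·exp(−0.06301·7) = 199.433 mg/L
Dose 2 (335 mg at t=1 h): 335·exp(−0.06301·6) = 229.534 mg/L
Dose 3 (30 mg at t=2 h): 30·exp(−0.06301·5) = 21.892 mg/L
Dose 4 (55 mg at t=3 h): 55·exp(−0.06301·4) = 42.746 mg/L
Dose 5 (270 mg at t=4 h): 270·exp(−0.06301·3) = 223.493 mg/L
Dose 6 (405 mg at t=5 h): 405·exp(−0.06301·2) = 357.044 mg/L
Dose 7 (40 mg at t=6 h): 40·exp(−0.06301·1) = 37.557 mg/L
C(7) = 199.433 + 229.534 + 21.892 + 42.746 + 223.493 + 357.044 + 37.557 = 1111.700 mg/L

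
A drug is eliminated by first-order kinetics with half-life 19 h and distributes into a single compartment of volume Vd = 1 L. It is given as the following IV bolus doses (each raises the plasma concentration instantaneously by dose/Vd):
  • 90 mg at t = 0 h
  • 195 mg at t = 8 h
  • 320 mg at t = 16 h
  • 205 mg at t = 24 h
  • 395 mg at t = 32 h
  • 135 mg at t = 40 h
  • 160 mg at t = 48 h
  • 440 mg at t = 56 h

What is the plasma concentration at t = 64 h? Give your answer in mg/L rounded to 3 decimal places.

k = ln 2 / 19 = 0.03648 per h
Dose 1 (90 mg at t=0 h): 90·exp(−0.03648·64) = 8.715 mg/L
Dose 2 (195 mg at t=8 h): 195·exp(−0.03648·56) = 25.281 mg/L
Dose 3 (320 mg at t=16 h): 320·exp(−0.03648·48) = 55.546 mg/L
Dose 4 (205 mg at t=24 h): 205·exp(−0.03648·40) = 47.644 mg/L
Dose 5 (395 mg at t=32 h): 395·exp(−0.03648·32) = 122.913 mg/L
Dose 6 (135 mg at t=40 h): 135·exp(−0.03648·24) = 56.245 mg/L
Dose 7 (160 mg at t=48 h): 160·exp(−0.03648·16) = 89.253 mg/L
Dose 8 (440 mg at t=56 h): 440·exp(−0.03648·8) = 328.627 mg/L
C(64) = 8.715 + 25.281 + 55.546 + 47.644 + 122.913 + 56.245 + 89.253 + 328.627 = 734.223 mg/L

734.223 mg/L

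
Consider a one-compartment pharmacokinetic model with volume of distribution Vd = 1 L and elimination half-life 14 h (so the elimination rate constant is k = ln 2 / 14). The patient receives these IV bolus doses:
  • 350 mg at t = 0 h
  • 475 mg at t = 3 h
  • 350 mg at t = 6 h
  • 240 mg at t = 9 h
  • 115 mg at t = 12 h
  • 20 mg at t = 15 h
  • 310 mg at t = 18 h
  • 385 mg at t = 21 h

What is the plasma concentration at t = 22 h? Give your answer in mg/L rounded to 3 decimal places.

1292.719 mg/L

k = ln 2 / 14 = 0.04951 per h
Dose 1 (350 mg at t=0 h): 350·exp(−0.04951·22) = 117.766 mg/L
Dose 2 (475 mg at t=3 h): 475·exp(−0.04951·19) = 185.418 mg/L
Dose 3 (350 mg at t=6 h): 350·exp(−0.04951·16) = 158.502 mg/L
Dose 4 (240 mg at t=9 h): 240·exp(−0.04951·13) = 126.091 mg/L
Dose 5 (115 mg at t=12 h): 115·exp(−0.04951·10) = 70.093 mg/L
Dose 6 (20 mg at t=15 h): 20·exp(−0.04951·7) = 14.142 mg/L
Dose 7 (310 mg at t=18 h): 310·exp(−0.04951·4) = 254.304 mg/L
Dose 8 (385 mg at t=21 h): 385·exp(−0.04951·1) = 366.403 mg/L
C(22) = 117.766 + 185.418 + 158.502 + 126.091 + 70.093 + 14.142 + 254.304 + 366.403 = 1292.719 mg/L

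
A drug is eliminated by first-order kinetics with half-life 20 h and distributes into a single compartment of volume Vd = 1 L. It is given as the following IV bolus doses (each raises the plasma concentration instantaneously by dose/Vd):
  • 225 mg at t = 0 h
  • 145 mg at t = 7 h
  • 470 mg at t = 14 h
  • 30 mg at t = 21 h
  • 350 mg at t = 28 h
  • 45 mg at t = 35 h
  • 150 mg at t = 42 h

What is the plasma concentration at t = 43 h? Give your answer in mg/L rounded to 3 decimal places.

k = ln 2 / 20 = 0.03466 per h
Dose 1 (225 mg at t=0 h): 225·exp(−0.03466·43) = 50.695 mg/L
Dose 2 (145 mg at t=7 h): 145·exp(−0.03466·36) = 41.640 mg/L
Dose 3 (470 mg at t=14 h): 470·exp(−0.03466·29) = 172.030 mg/L
Dose 4 (30 mg at t=21 h): 30·exp(−0.03466·22) = 13.995 mg/L
Dose 5 (350 mg at t=28 h): 350·exp(−0.03466·15) = 208.111 mg/L
Dose 6 (45 mg at t=35 h): 45·exp(−0.03466·8) = 34.104 mg/L
Dose 7 (150 mg at t=42 h): 150·exp(−0.03466·1) = 144.890 mg/L
C(43) = 50.695 + 41.640 + 172.030 + 13.995 + 208.111 + 34.104 + 144.890 = 665.467 mg/L

665.467 mg/L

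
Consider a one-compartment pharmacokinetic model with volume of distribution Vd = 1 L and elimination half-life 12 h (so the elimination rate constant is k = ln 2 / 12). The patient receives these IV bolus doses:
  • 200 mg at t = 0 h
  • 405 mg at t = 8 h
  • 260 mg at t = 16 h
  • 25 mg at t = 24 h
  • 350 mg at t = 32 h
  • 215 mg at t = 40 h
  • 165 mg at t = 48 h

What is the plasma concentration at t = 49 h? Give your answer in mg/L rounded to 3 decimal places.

508.954 mg/L

k = ln 2 / 12 = 0.05776 per h
Dose 1 (200 mg at t=0 h): 200·exp(−0.05776·49) = 11.798 mg/L
Dose 2 (405 mg at t=8 h): 405·exp(−0.05776·41) = 37.926 mg/L
Dose 3 (260 mg at t=16 h): 260·exp(−0.05776·33) = 38.649 mg/L
Dose 4 (25 mg at t=24 h): 25·exp(−0.05776·25) = 5.899 mg/L
Dose 5 (350 mg at t=32 h): 350·exp(−0.05776·17) = 131.102 mg/L
Dose 6 (215 mg at t=40 h): 215·exp(−0.05776·9) = 127.840 mg/L
Dose 7 (165 mg at t=48 h): 165·exp(−0.05776·1) = 155.739 mg/L
C(49) = 11.798 + 37.926 + 38.649 + 5.899 + 131.102 + 127.840 + 155.739 = 508.954 mg/L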